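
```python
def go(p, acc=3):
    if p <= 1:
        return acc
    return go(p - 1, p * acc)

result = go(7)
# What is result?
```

Accumulator trace (n, acc): (7, 3) -> (6, 21) -> (5, 126) -> (4, 630) -> (3, 2520) -> (2, 7560) -> (1, 15120) -> return 15120

Answer: 15120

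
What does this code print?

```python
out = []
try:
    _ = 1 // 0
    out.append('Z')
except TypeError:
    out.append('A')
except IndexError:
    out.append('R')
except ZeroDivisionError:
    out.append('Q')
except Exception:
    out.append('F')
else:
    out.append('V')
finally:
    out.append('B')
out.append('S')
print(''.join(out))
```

Execution trace: 'Q' (except ZeroDivisionError) → 'B' (finally) → 'S' (after the try/except). Output: QBS

Answer: QBS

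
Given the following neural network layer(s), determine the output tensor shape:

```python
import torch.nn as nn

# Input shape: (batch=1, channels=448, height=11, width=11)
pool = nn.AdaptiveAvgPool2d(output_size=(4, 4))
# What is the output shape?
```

Input: (1, 448, 11, 11) -> Output: (1, 448, 4, 4)

Answer: (1, 448, 4, 4)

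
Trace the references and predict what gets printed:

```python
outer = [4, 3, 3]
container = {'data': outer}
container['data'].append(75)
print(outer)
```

Key concept: dict holds reference to list.
Step by step:
`outer = [4, 3, 3]` → outer = [4, 3, 3]
`container = {'data': outer}` → container = {'data': [4, 3, 3]}
`container['data'].append(75)` → outer = [4, 3, 3, 75]; container = {'data': [4, 3, 3, 75]}
`print(outer)` → prints [4, 3, 3, 75]

Answer: [4, 3, 3, 75]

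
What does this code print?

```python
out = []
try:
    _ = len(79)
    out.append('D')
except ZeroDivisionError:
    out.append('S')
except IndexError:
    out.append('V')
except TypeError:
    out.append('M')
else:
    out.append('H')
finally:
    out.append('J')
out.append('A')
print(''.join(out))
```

Execution trace: 'M' (except TypeError) → 'J' (finally) → 'A' (after the try/except). Output: MJA

Answer: MJA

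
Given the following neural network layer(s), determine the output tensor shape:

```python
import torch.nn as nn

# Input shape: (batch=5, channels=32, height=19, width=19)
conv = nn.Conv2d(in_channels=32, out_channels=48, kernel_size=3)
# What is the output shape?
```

Input: (5, 32, 19, 19) -> Output: (5, 48, 17, 17)

Answer: (5, 48, 17, 17)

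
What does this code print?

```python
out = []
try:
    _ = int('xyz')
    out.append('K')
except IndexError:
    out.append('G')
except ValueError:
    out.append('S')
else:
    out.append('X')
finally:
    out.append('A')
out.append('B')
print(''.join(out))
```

Execution trace: 'S' (except ValueError) → 'A' (finally) → 'B' (after the try/except). Output: SAB

Answer: SAB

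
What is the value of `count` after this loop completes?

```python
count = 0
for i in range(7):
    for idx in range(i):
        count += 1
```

Triangle number: 0+1+2+...+6
`count` takes the values: 0 → 1 → 2 → 3 → 4 → 5 → 6 → 7 → 8 → 9 → 10 → 11 → 12 → 13 → 14 → 15 → 16 → 17 → 18 → 19 → 20 → 21

Answer: 21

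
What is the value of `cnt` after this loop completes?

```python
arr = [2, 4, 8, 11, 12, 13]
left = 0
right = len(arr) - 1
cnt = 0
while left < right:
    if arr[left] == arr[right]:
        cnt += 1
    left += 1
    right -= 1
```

Count matching pairs from ends
`cnt` takes the values: 0

Answer: 0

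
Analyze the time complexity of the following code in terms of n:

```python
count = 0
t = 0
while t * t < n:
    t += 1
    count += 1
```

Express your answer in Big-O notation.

Each loop level contributes: √n. Multiplying the contributions gives O(√n).

Answer: O(√n)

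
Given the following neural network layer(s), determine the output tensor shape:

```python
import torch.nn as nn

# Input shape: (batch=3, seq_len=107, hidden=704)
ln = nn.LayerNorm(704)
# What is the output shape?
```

Input: (3, 107, 704) -> Output: (3, 107, 704)

Answer: (3, 107, 704)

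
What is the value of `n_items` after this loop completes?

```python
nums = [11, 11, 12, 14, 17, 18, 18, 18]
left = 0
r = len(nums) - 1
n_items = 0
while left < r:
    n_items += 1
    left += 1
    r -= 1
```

Iterations until pointers meet (list length 8)
`n_items` takes the values: 0 → 1 → 2 → 3 → 4

Answer: 4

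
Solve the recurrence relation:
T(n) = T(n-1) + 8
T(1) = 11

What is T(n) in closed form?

Unrolling: T(n) = T(1) + 8·(n-1) = 11 + 8(n-1) = 8n + 3.

Answer: T(n) = 8n + 3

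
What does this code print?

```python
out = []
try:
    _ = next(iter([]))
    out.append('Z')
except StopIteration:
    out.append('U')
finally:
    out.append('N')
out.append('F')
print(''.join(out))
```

Execution trace: 'U' (except StopIteration) → 'N' (finally) → 'F' (after the try/except). Output: UNF

Answer: UNF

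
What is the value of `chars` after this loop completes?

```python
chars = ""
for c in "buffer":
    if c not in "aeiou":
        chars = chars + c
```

Remove vowels from 'buffer'
`chars` takes the values: "" → "b" → "bf" → "bff" → "bffr"

Answer: "bffr"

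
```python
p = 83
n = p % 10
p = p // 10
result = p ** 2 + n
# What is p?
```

Trace:
`p = 83` → p = 83
`n = p % 10` → n = 3
`p = p // 10` → p = 8
`result = p ** 2 + n` → result = 67
So p = 8

Answer: 8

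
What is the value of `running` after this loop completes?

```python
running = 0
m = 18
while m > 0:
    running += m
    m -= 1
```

Sum 18 down to 1
`running` takes the values: 0 → 18 → 35 → 51 → 66 → 80 → 93 → 105 → 116 → 126 → 135 → 143 → 150 → 156 → 161 → 165 → 168 → 170 → 171

Answer: 171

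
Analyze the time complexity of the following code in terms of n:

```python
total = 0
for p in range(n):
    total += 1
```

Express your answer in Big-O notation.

Each loop level contributes: n. Multiplying the contributions gives O(n).

Answer: O(n)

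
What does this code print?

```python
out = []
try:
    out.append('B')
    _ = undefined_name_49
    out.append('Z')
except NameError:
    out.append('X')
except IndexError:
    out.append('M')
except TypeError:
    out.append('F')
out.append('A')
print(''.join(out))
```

Execution trace: 'B' (try body) → 'X' (except NameError) → 'A' (after the try/except). Output: BXA

Answer: BXA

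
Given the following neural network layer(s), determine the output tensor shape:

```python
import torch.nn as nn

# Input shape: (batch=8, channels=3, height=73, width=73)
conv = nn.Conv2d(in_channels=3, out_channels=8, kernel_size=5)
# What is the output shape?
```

Input: (8, 3, 73, 73) -> Output: (8, 8, 69, 69)

Answer: (8, 8, 69, 69)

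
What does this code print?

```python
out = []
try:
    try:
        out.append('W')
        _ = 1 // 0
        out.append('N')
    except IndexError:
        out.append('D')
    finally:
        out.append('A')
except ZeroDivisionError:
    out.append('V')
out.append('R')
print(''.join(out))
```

Execution trace: 'W' (try body) → 'A' (finally) → 'V' (outer except ZeroDivisionError) → 'R' (after the try/except). Output: WAVR

Answer: WAVR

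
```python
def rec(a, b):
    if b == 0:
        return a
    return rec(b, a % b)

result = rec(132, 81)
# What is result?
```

rec(132, 81) -> rec(81, 51) -> rec(51, 30) -> rec(30, 21) -> rec(21, 9) -> rec(9, 3) -> rec(3, 0) -> 3

Answer: 3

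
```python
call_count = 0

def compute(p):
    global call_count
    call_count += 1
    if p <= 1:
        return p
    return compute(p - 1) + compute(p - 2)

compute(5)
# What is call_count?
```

Calls(p) = 1 + Calls(p-1) + Calls(p-2); Calls(0)=Calls(1)=1. For p=5 this gives 15.

Answer: 15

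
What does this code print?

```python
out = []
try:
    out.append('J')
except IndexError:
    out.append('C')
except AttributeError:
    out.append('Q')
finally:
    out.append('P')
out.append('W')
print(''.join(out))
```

Execution trace: 'J' (try body, no exception) → 'P' (finally) → 'W' (after the try/except). Output: JPW

Answer: JPW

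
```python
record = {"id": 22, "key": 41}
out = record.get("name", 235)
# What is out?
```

Trace:
`record = {"id": 22, "key": 41}` → record = {'id': 22, 'key': 41}
`out = record.get("name", 235)` → out = 235
So out = 235

Answer: 235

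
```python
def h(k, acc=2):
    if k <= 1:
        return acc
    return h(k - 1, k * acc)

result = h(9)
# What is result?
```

Accumulator trace (n, acc): (9, 2) -> (8, 18) -> (7, 144) -> (6, 1008) -> (5, 6048) -> (4, 30240) -> (3, 120960) -> (2, 362880) -> (1, 725760) -> return 725760

Answer: 725760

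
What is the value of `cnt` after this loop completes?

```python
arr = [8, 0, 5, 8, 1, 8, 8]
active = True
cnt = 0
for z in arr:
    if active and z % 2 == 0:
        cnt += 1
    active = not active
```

Count even values at even positions
`cnt` takes the values: 0 → 1 → 2

Answer: 2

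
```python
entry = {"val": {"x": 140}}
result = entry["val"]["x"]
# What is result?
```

Trace:
`entry = {"val": {"x": 140}}` → entry = {'val': {'x': 140}}
`result = entry["val"]["x"]` → result = 140
So result = 140

Answer: 140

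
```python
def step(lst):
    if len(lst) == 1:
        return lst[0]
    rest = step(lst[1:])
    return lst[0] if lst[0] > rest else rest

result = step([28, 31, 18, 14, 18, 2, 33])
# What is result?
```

Recursive max over [28, 31, 18, 14, 18, 2, 33] = 33

Answer: 33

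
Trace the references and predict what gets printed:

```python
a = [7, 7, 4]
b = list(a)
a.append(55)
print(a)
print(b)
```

Key concept: list() constructor creates copy.
Step by step:
`a = [7, 7, 4]` → a = [7, 7, 4]
`b = list(a)` → b = [7, 7, 4]
`a.append(55)` → a = [7, 7, 4, 55]
`print(a)` → prints [7, 7, 4, 55]
`print(b)` → prints [7, 7, 4]

Answer:
[7, 7, 4, 55]
[7, 7, 4]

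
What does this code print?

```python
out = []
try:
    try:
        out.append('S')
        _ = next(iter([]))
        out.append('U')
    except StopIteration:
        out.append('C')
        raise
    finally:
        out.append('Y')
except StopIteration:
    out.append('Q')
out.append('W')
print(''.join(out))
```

Execution trace: 'S' (inner try body) → 'C' (inner except StopIteration) → 'Y' (inner finally) → 'Q' (outer except StopIteration) → 'W' (after the try/except). Output: SCYQW

Answer: SCYQW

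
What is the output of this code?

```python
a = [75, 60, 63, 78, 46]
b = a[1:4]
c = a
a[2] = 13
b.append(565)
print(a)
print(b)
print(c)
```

Key concept: slice vs alias.
Step by step:
`a = [75, 60, 63, 78, 46]` → a = [75, 60, 63, 78, 46]
`b = a[1:4]` → b = [60, 63, 78]
`c = a` → c = [75, 60, 63, 78, 46] (same object as a)
`a[2] = 13` → a = [75, 60, 13, 78, 46] (same object as c); c = [75, 60, 13, 78, 46] (same object as a)
`b.append(565)` → b = [60, 63, 78, 565]
`print(a)` → prints [75, 60, 13, 78, 46]
`print(b)` → prints [60, 63, 78, 565]
`print(c)` → prints [75, 60, 13, 78, 46]

Answer:
[75, 60, 13, 78, 46]
[60, 63, 78, 565]
[75, 60, 13, 78, 46]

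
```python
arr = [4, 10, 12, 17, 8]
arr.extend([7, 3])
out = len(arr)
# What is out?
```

Trace:
`arr = [4, 10, 12, 17, 8]` → arr = [4, 10, 12, 17, 8]
`arr.extend([7, 3])` → arr = [4, 10, 12, 17, 8, 7, 3]
`out = len(arr)` → out = 7
So out = 7

Answer: 7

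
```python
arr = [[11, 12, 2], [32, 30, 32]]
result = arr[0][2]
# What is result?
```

Trace:
`arr = [[11, 12, 2], [32, 30, 32]]` → arr = [[11, 12, 2], [32, 30, 32]]
`result = arr[0][2]` → result = 2
So result = 2

Answer: 2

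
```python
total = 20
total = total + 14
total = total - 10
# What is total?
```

Trace:
`total = 20` → total = 20
`total = total + 14` → total = 34
`total = total - 10` → total = 24
So total = 24

Answer: 24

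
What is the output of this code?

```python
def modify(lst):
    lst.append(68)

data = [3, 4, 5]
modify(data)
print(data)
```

Key concept: function modifies passed list.
Step by step:
`data = [3, 4, 5]` → data = [3, 4, 5]
`modify(data)` → data = [3, 4, 5, 68]
`print(data)` → prints [3, 4, 5, 68]

Answer: [3, 4, 5, 68]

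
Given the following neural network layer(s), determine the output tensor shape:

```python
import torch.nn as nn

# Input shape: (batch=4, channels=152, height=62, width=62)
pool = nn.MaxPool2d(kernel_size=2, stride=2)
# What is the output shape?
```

Input: (4, 152, 62, 62) -> Output: (4, 152, 31, 31)

Answer: (4, 152, 31, 31)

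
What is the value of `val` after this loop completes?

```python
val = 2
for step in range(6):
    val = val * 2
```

Multiply by 2, 6 times: 2 * 2^6 = 128
`val` takes the values: 2 → 4 → 8 → 16 → 32 → 64 → 128

Answer: 128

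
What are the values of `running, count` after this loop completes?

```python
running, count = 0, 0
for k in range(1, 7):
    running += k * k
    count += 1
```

Sum of squares and count
`running, count` takes the values: (0, 0) → (1, 0) → (1, 1) → (5, 1) → (5, 2) → (14, 2) → (14, 3) → (30, 3) → (30, 4) → (55, 4) → (55, 5) → (91, 5) → (91, 6)

Answer: 91, 6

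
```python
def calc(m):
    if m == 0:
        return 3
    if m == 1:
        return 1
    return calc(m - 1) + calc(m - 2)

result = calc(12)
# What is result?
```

Build up from base cases: calc(0)=3, calc(1)=1, calc(2)=4, calc(3)=5, calc(4)=9, calc(5)=14, calc(6)=23, ..., calc(12)=411

Answer: 411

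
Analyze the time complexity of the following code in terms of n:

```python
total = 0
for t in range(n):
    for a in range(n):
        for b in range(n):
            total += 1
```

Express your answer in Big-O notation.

Each loop level contributes: n × n × n. Multiplying the contributions gives O(n^3).

Answer: O(n^3)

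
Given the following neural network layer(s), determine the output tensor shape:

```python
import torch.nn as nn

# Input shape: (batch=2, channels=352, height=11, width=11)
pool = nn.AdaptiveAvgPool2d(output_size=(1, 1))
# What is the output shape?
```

Input: (2, 352, 11, 11) -> Output: (2, 352, 1, 1)

Answer: (2, 352, 1, 1)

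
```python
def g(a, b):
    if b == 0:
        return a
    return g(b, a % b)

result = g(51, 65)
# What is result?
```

g(51, 65) -> g(65, 51) -> g(51, 14) -> g(14, 9) -> g(9, 5) -> g(5, 4) -> g(4, 1) -> g(1, 0) -> 1

Answer: 1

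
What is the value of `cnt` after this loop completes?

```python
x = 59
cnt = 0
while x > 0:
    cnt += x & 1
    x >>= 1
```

Count set bits in 59 (binary: 0b111011)
`cnt` takes the values: 0 → 1 → 2 → 3 → 4 → 5

Answer: 5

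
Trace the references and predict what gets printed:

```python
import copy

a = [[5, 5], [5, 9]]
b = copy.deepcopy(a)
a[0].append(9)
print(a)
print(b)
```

Key concept: deep copy is fully independent.
Step by step:
`a = [[5, 5], [5, 9]]` → a = [[5, 5], [5, 9]]
`b = copy.deepcopy(a)` → b = [[5, 5], [5, 9]]
`a[0].append(9)` → a = [[5, 5, 9], [5, 9]]
`print(a)` → prints [[5, 5, 9], [5, 9]]
`print(b)` → prints [[5, 5], [5, 9]]

Answer:
[[5, 5, 9], [5, 9]]
[[5, 5], [5, 9]]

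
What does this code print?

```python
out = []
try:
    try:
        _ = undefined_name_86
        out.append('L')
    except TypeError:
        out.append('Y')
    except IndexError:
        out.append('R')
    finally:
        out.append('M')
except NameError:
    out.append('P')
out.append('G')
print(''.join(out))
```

Execution trace: 'M' (finally) → 'P' (outer except NameError) → 'G' (after the try/except). Output: MPG

Answer: MPG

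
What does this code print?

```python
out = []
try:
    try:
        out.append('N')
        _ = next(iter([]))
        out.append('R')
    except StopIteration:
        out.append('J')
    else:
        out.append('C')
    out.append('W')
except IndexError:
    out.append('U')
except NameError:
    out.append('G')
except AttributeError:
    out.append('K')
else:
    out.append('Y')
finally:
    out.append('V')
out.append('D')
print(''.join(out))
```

Execution trace: 'N' (inner try body) → 'J' (inner except StopIteration) → 'W' (try body, no exception) → 'Y' (else) → 'V' (finally) → 'D' (after the try/except). Output: NJWYVD

Answer: NJWYVD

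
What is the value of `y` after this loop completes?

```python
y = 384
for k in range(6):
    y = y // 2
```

Halve 6 times: 384 // 2^6 = 6
`y` takes the values: 384 → 192 → 96 → 48 → 24 → 12 → 6

Answer: 6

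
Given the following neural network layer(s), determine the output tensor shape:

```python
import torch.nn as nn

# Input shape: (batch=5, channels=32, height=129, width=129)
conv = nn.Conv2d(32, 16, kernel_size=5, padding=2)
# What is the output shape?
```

Input: (5, 32, 129, 129) -> Output: (5, 16, 129, 129)

Answer: (5, 16, 129, 129)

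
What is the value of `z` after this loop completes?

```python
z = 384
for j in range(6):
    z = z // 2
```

Halve 6 times: 384 // 2^6 = 6
`z` takes the values: 384 → 192 → 96 → 48 → 24 → 12 → 6

Answer: 6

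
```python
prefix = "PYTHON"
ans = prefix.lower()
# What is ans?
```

Trace:
`prefix = "PYTHON"` → prefix = 'PYTHON'
`ans = prefix.lower()` → ans = 'python'
So ans = 'python'

Answer: 'python'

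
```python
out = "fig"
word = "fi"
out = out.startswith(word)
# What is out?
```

Trace:
`out = "fig"` → out = 'fig'
`word = "fi"` → word = 'fi'
`out = out.startswith(word)` → out = True
So out = True

Answer: True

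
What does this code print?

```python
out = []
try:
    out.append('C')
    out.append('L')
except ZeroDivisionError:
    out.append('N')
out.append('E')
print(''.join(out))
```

Execution trace: 'C' (try body) → 'L' (try body, no exception) → 'E' (after the try/except). Output: CLE

Answer: CLE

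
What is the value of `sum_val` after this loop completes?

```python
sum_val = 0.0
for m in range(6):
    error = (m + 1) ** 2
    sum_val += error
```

Sum of squared losses 1² + 2² + ... + 6²
`sum_val` takes the values: 0.0 → 1.0 → 5.0 → 14.0 → 30.0 → 55.0 → 91.0

Answer: 91.0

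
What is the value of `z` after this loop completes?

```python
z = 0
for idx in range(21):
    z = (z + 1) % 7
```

Increment mod 7, 21 times = 0
`z` takes the values: 0 → 1 → 2 → 3 → 4 → 5 → 6 → 0 → 1 → 2 → 3 → 4 → 5 → 6 → 0 → 1 → 2 → 3 → 4 → 5 → 6 → 0

Answer: 0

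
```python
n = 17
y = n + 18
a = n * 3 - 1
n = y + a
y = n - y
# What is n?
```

Trace:
`n = 17` → n = 17
`y = n + 18` → y = 35
`a = n * 3 - 1` → a = 50
`n = y + a` → n = 85
`y = n - y` → y = 50
So n = 85

Answer: 85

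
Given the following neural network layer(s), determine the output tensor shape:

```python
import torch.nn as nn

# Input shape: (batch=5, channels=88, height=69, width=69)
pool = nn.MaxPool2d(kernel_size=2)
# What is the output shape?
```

Input: (5, 88, 69, 69) -> Output: (5, 88, 34, 34)

Answer: (5, 88, 34, 34)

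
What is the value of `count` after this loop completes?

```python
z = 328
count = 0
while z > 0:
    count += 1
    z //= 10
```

Count digits by repeated division by 10
`count` takes the values: 0 → 1 → 2 → 3

Answer: 3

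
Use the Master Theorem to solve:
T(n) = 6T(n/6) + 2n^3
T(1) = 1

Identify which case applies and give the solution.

a=6, b=6, f(n)=2n^3. log_6(6) = 1. Since c=3 > 1 and the regularity condition holds (6(n/6)^3 = (6/6^3)n^3 with 6/6^3 < 1), Case 3 applies: T(n) = Θ(f(n)) = O(n^3).

Answer: O(n^3) - Case 3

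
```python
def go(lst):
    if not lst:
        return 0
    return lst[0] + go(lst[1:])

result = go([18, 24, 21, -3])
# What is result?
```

18 + 24 + 21 + (-3) + 0 = 60

Answer: 60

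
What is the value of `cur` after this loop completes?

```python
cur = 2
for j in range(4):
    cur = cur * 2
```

Multiply by 2, 4 times: 2 * 2^4 = 32
`cur` takes the values: 2 → 4 → 8 → 16 → 32

Answer: 32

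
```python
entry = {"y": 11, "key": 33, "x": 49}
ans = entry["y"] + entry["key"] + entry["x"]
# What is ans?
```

Trace:
`entry = {"y": 11, "key": 33, "x": 49}` → entry = {'y': 11, 'key': 33, 'x': 49}
`ans = entry["y"] + entry["key"] + entry["x"]` → ans = 93
So ans = 93

Answer: 93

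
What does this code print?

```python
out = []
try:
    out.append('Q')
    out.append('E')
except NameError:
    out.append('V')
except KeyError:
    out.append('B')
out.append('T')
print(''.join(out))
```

Execution trace: 'Q' (try body) → 'E' (try body, no exception) → 'T' (after the try/except). Output: QET

Answer: QET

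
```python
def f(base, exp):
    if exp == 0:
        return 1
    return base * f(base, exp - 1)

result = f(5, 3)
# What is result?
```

f(5, 3) = 5 * 5 * 5 = 125

Answer: 125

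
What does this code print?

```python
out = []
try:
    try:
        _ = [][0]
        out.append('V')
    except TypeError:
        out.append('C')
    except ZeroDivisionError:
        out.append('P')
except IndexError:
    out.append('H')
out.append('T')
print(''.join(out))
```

Execution trace: 'H' (outer except IndexError) → 'T' (after the try/except). Output: HT

Answer: HT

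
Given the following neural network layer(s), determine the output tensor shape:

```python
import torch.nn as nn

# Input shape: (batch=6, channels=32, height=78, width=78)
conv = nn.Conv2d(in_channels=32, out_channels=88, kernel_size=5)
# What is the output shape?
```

Input: (6, 32, 78, 78) -> Output: (6, 88, 74, 74)

Answer: (6, 88, 74, 74)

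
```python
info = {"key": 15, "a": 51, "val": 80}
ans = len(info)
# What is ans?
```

Trace:
`info = {"key": 15, "a": 51, "val": 80}` → info = {'key': 15, 'a': 51, 'val': 80}
`ans = len(info)` → ans = 3
So ans = 3

Answer: 3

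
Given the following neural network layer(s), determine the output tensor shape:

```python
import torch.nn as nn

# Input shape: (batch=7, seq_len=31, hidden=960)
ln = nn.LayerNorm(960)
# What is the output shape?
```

Input: (7, 31, 960) -> Output: (7, 31, 960)

Answer: (7, 31, 960)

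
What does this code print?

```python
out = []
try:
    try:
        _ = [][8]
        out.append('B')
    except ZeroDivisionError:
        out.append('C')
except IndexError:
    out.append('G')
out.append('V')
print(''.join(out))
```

Execution trace: 'G' (outer except IndexError) → 'V' (after the try/except). Output: GV

Answer: GV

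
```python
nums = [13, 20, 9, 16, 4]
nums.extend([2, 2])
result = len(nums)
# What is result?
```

Trace:
`nums = [13, 20, 9, 16, 4]` → nums = [13, 20, 9, 16, 4]
`nums.extend([2, 2])` → nums = [13, 20, 9, 16, 4, 2, 2]
`result = len(nums)` → result = 7
So result = 7

Answer: 7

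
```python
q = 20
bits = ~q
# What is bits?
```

Trace:
`q = 20` → q = 20
`bits = ~q` → bits = -21
So bits = -21

Answer: -21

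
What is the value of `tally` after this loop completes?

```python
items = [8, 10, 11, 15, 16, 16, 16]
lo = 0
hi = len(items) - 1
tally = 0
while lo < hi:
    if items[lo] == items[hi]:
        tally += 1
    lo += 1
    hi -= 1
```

Count matching pairs from ends
`tally` takes the values: 0

Answer: 0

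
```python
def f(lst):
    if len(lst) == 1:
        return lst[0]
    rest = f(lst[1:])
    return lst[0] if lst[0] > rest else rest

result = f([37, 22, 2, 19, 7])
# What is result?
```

Recursive max over [37, 22, 2, 19, 7] = 37

Answer: 37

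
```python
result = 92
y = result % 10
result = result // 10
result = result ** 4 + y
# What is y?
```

Trace:
`result = 92` → result = 92
`y = result % 10` → y = 2
`result = result // 10` → result = 9
`result = result ** 4 + y` → result = 6563
So y = 2

Answer: 2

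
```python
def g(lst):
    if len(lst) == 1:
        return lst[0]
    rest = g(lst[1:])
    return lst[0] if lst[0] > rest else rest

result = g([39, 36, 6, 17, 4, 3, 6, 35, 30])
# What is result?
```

Recursive max over [39, 36, 6, 17, 4, 3, 6, 35, 30] = 39

Answer: 39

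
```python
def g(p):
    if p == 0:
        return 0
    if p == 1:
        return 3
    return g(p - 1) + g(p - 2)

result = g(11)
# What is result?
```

Build up from base cases: g(0)=0, g(1)=3, g(2)=3, g(3)=6, g(4)=9, g(5)=15, g(6)=24, ..., g(11)=267

Answer: 267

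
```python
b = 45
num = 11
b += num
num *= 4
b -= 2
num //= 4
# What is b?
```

Trace:
`b = 45` → b = 45
`num = 11` → num = 11
`b += num` → b = 56
`num *= 4` → num = 44
`b -= 2` → b = 54
`num //= 4` → num = 11
So b = 54

Answer: 54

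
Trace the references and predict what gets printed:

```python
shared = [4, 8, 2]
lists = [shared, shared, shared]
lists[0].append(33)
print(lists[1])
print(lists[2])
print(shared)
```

Key concept: list of same reference.
Step by step:
`shared = [4, 8, 2]` → shared = [4, 8, 2]
`lists = [shared, shared, shared]` → lists = [[4, 8, 2], [4, 8, 2], [4, 8, 2]]
`lists[0].append(33)` → shared = [4, 8, 2, 33]; lists = [[4, 8, 2, 33], [4, 8, 2, 33], [4, 8, 2, 33]]
`print(lists[1])` → prints [4, 8, 2, 33]
`print(lists[2])` → prints [4, 8, 2, 33]
`print(shared)` → prints [4, 8, 2, 33]

Answer:
[4, 8, 2, 33]
[4, 8, 2, 33]
[4, 8, 2, 33]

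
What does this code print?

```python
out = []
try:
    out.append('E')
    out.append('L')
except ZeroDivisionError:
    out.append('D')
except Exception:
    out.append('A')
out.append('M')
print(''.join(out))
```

Execution trace: 'E' (try body) → 'L' (try body, no exception) → 'M' (after the try/except). Output: ELM

Answer: ELM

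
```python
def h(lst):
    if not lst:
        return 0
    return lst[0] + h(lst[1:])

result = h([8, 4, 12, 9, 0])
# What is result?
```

8 + 4 + 12 + 9 + 0 + 0 = 33

Answer: 33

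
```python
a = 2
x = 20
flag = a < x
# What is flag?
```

Trace:
`a = 2` → a = 2
`x = 20` → x = 20
`flag = a < x` → flag = True
So flag = True

Answer: True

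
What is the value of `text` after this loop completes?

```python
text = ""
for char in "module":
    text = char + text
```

Reverse 'module'
`text` takes the values: "" → "m" → "om" → "dom" → "udom" → "ludom" → "eludom"

Answer: "eludom"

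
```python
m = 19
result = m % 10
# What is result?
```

Trace:
`m = 19` → m = 19
`result = m % 10` → result = 9
So result = 9

Answer: 9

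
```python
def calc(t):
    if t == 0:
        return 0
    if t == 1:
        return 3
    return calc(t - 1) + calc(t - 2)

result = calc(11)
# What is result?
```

Build up from base cases: calc(0)=0, calc(1)=3, calc(2)=3, calc(3)=6, calc(4)=9, calc(5)=15, calc(6)=24, ..., calc(11)=267

Answer: 267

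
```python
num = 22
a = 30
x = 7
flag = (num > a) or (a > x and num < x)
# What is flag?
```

Trace:
`num = 22` → num = 22
`a = 30` → a = 30
`x = 7` → x = 7
`flag = (num > a) or (a > x and num < x)` → flag = False
So flag = False

Answer: False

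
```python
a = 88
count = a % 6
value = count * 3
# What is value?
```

Trace:
`a = 88` → a = 88
`count = a % 6` → count = 4
`value = count * 3` → value = 12
So value = 12

Answer: 12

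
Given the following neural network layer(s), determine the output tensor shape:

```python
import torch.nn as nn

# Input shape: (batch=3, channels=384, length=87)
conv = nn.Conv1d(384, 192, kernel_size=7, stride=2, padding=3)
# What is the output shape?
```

Input: (3, 384, 87) -> Output: (3, 192, 44)

Answer: (3, 192, 44)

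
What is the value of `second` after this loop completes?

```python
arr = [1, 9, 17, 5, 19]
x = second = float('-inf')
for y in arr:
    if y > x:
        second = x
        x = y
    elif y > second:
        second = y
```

Second largest (with repeats) in [1, 9, 17, 5, 19]
`second` takes the values: -inf → 1 → 9 → 17

Answer: 17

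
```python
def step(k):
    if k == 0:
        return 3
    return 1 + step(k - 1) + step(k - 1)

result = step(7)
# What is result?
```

step(k) = 1 + 2·step(k-1), step(0)=3. Closed form: (3+1)·2^7 - 1 = 511.

Answer: 511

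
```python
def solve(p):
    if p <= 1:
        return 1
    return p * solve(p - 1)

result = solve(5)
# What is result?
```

solve(5) = 5 * 4 * 3 * 2 * 1 = 120

Answer: 120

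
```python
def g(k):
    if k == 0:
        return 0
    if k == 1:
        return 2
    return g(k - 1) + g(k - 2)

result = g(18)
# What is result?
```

Build up from base cases: g(0)=0, g(1)=2, g(2)=2, g(3)=4, g(4)=6, g(5)=10, g(6)=16, ..., g(18)=5168

Answer: 5168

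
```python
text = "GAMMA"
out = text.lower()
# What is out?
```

Trace:
`text = "GAMMA"` → text = 'GAMMA'
`out = text.lower()` → out = 'gamma'
So out = 'gamma'

Answer: 'gamma'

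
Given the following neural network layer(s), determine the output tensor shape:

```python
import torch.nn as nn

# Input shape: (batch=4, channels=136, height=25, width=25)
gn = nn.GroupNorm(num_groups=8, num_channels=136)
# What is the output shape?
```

Input: (4, 136, 25, 25) -> Output: (4, 136, 25, 25)

Answer: (4, 136, 25, 25)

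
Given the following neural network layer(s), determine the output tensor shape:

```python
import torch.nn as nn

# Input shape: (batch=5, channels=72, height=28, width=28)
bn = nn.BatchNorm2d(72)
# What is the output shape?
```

Input: (5, 72, 28, 28) -> Output: (5, 72, 28, 28)

Answer: (5, 72, 28, 28)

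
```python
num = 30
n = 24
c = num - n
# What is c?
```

Trace:
`num = 30` → num = 30
`n = 24` → n = 24
`c = num - n` → c = 6
So c = 6

Answer: 6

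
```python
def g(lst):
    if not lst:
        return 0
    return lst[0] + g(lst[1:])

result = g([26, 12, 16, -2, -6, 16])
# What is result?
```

26 + 12 + 16 + (-2) + (-6) + 16 + 0 = 62

Answer: 62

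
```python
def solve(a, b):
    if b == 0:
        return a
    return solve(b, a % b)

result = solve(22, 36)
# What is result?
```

solve(22, 36) -> solve(36, 22) -> solve(22, 14) -> solve(14, 8) -> solve(8, 6) -> solve(6, 2) -> solve(2, 0) -> 2

Answer: 2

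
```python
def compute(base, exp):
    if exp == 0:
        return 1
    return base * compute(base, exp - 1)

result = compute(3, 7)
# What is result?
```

compute(3, 7) = 3 * 3 * 3 * 3 * 3 * 3 * 3 = 2187

Answer: 2187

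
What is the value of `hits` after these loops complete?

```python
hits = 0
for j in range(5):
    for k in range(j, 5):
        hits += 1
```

Upper triangle: 5 + 4 + ... + 1
`hits` takes the values: 0 → 1 → 2 → 3 → 4 → 5 → 6 → 7 → 8 → 9 → 10 → 11 → 12 → 13 → 14 → 15

Answer: 15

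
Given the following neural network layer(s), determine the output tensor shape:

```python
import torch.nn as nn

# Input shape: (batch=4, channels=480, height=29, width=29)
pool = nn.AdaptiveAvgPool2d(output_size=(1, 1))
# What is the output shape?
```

Input: (4, 480, 29, 29) -> Output: (4, 480, 1, 1)

Answer: (4, 480, 1, 1)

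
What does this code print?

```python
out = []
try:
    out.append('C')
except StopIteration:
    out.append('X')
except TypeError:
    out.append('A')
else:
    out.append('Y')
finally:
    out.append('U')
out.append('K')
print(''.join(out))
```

Execution trace: 'C' (try body, no exception) → 'Y' (else) → 'U' (finally) → 'K' (after the try/except). Output: CYUK

Answer: CYUK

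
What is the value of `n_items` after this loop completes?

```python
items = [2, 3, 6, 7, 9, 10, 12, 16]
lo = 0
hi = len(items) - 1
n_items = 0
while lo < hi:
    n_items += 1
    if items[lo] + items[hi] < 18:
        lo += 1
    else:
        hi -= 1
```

Steps to find pair summing to 18
`n_items` takes the values: 0 → 1 → 2 → 3 → 4 → 5 → 6 → 7

Answer: 7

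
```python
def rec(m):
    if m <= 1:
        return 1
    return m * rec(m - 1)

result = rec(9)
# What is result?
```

rec(9) = 9 * 8 * 7 * 6 * 5 * 4 * 3 * 2 * 1 = 362880

Answer: 362880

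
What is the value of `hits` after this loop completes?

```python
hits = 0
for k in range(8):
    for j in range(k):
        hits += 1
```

Triangle number: 0+1+2+...+7
`hits` takes the values: 0 → 1 → 2 → 3 → 4 → 5 → 6 → 7 → 8 → 9 → 10 → 11 → 12 → 13 → 14 → 15 → 16 → 17 → 18 → 19 → 20 → 21 → 22 → 23 → 24 → 25 → 26 → 27 → 28

Answer: 28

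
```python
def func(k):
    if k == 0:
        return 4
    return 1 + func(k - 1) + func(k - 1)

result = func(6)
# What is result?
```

func(k) = 1 + 2·func(k-1), func(0)=4. Closed form: (4+1)·2^6 - 1 = 319.

Answer: 319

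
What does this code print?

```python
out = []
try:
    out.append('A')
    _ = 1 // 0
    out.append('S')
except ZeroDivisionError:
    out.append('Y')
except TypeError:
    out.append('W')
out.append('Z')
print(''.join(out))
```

Execution trace: 'A' (try body) → 'Y' (except ZeroDivisionError) → 'Z' (after the try/except). Output: AYZ

Answer: AYZ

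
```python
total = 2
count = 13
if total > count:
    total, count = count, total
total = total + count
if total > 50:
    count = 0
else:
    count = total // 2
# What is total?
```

Trace:
`total = 2` → total = 2
`count = 13` → count = 13
`if total > count: ...` → total > count is False → no variable changes
`total = total + count` → total = 15
`if total > 50: ...` → total > 50 is False, take else branch → count = 7
So total = 15

Answer: 15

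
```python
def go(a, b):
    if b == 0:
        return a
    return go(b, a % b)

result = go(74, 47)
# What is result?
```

go(74, 47) -> go(47, 27) -> go(27, 20) -> go(20, 7) -> go(7, 6) -> go(6, 1) -> go(1, 0) -> 1

Answer: 1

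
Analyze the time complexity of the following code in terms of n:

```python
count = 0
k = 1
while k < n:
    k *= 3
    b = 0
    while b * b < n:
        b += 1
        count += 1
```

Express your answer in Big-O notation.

Each loop level contributes: log n × √n. Multiplying the contributions gives O(√n log n).

Answer: O(√n log n)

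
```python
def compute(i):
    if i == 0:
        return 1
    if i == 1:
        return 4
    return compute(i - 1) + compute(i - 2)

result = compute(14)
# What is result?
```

Build up from base cases: compute(0)=1, compute(1)=4, compute(2)=5, compute(3)=9, compute(4)=14, compute(5)=23, compute(6)=37, ..., compute(14)=1741

Answer: 1741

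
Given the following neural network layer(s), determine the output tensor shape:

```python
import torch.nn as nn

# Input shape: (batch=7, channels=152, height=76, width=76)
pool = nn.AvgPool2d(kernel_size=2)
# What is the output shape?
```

Input: (7, 152, 76, 76) -> Output: (7, 152, 38, 38)

Answer: (7, 152, 38, 38)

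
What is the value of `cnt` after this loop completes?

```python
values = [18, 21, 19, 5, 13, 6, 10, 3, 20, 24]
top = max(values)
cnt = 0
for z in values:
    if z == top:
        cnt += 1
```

Count of max value 24 in [18, 21, 19, 5, 13, 6, 10, 3, 20, 24]
`cnt` takes the values: 0 → 1

Answer: 1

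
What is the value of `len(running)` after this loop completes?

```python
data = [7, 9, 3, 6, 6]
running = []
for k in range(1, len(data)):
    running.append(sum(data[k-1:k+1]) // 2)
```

Number of 2-element averages
`running` takes the values: [] → [8] → [8, 6] → [8, 6, 4] → [8, 6, 4, 6]
So `len(running)` = 4

Answer: 4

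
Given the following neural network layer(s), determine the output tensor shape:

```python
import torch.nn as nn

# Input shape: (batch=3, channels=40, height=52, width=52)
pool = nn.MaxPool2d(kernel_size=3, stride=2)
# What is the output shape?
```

Input: (3, 40, 52, 52) -> Output: (3, 40, 25, 25)

Answer: (3, 40, 25, 25)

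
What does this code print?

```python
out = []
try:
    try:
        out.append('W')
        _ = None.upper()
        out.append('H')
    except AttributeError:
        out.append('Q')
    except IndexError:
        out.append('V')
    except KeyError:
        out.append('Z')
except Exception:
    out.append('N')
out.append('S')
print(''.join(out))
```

Execution trace: 'W' (inner try body) → 'Q' (inner except AttributeError) → 'S' (after the try/except). Output: WQS

Answer: WQS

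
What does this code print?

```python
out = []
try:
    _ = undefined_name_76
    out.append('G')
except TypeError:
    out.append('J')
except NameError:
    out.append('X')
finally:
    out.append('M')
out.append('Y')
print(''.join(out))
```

Execution trace: 'X' (except NameError) → 'M' (finally) → 'Y' (after the try/except). Output: XMY

Answer: XMY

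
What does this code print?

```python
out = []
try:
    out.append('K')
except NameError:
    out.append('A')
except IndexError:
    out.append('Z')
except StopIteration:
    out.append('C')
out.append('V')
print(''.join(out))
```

Execution trace: 'K' (try body, no exception) → 'V' (after the try/except). Output: KV

Answer: KV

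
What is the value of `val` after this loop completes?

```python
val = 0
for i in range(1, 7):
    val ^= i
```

XOR of 1 to 6
`val` takes the values: 0 → 1 → 3 → 0 → 4 → 1 → 7

Answer: 7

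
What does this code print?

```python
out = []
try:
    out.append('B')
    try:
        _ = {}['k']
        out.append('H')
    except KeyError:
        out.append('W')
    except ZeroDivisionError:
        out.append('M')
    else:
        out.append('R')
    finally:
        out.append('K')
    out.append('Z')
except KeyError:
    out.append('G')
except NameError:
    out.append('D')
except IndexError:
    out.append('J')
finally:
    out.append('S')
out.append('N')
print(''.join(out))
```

Execution trace: 'B' (try body) → 'W' (inner except KeyError) → 'K' (inner finally) → 'Z' (try body, no exception) → 'S' (finally) → 'N' (after the try/except). Output: BWKZSN

Answer: BWKZSN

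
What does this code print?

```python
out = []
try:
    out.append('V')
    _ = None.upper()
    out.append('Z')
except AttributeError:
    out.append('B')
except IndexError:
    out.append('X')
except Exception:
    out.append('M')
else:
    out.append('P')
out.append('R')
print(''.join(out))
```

Execution trace: 'V' (try body) → 'B' (except AttributeError) → 'R' (after the try/except). Output: VBR

Answer: VBR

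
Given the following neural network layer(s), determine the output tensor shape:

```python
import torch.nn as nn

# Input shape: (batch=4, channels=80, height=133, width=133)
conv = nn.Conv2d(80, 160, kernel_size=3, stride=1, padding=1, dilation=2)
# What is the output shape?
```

Input: (4, 80, 133, 133) -> Output: (4, 160, 131, 131)

Answer: (4, 160, 131, 131)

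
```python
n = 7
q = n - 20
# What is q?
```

Trace:
`n = 7` → n = 7
`q = n - 20` → q = -13
So q = -13

Answer: -13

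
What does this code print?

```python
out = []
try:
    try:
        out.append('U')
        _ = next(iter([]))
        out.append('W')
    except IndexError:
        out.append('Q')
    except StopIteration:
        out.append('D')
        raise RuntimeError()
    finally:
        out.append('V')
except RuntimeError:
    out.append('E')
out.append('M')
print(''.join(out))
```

Execution trace: 'U' (inner try body) → 'D' (inner except StopIteration) → 'V' (inner finally) → 'E' (outer except RuntimeError) → 'M' (after the try/except). Output: UDVEM

Answer: UDVEM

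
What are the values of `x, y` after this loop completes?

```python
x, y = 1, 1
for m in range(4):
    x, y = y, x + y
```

Fibonacci: after 4 iterations
`x, y` takes the values: (1, 1) → (1, 2) → (2, 3) → (3, 5) → (5, 8)

Answer: 5, 8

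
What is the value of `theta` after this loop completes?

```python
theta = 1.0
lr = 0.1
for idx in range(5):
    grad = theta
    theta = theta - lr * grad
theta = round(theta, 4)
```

Gradient descent: w = 1.0 * (1 - 0.1)^5
`theta` takes the values: 1.0 → 0.9 → 0.81 → 0.729 → 0.6561 → 0.59049 → 0.5905

Answer: 0.5905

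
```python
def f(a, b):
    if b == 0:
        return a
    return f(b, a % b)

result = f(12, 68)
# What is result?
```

f(12, 68) -> f(68, 12) -> f(12, 8) -> f(8, 4) -> f(4, 0) -> 4

Answer: 4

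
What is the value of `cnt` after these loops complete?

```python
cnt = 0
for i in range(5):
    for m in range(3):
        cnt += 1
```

5 * 3 = 15
`cnt` takes the values: 0 → 1 → 2 → 3 → 4 → 5 → 6 → 7 → 8 → 9 → 10 → 11 → 12 → 13 → 14 → 15

Answer: 15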